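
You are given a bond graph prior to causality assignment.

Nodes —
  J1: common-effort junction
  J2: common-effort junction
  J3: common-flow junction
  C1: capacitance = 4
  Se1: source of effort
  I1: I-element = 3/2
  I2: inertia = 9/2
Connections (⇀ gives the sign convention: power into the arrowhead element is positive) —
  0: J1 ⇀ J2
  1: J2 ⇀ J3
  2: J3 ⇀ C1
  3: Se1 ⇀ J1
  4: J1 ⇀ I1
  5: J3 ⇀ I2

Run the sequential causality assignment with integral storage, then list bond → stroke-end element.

b0 stroke at J2
b1 stroke at J3
b2 stroke at J3
b3 stroke at J1
b4 stroke at I1
b5 stroke at I2

#3 stroke→J1  (source Se1 imposes e)
#0 stroke→J2  (0-jn J1 has e-setter on 3)
#4 stroke→I1  (J1: bond 3 brought effort, rest push out)
#1 stroke→J3  (common-e at J2 fixed by 0)
#2 stroke→J3  (C1 outputs effort q/C1)
#5 stroke→I2  (J3: last free bond brings flow in)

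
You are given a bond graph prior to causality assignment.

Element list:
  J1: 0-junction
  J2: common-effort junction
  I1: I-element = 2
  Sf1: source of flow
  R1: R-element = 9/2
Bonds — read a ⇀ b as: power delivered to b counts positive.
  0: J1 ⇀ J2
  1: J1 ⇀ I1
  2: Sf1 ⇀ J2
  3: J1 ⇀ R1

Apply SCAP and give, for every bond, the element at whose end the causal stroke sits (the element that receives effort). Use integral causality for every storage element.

bond 0 stroke→J2
bond 1 stroke→I1
bond 2 stroke→Sf1
bond 3 stroke→J1

β2 stroke at Sf1  (Sf1 (Sf) sets flow on bond)
β0 stroke at J2  (closing 0-jn rule on J2)
β1 stroke at I1  (I1: I, integral causality)
β3 stroke at J1  (closing 0-jn rule on J1)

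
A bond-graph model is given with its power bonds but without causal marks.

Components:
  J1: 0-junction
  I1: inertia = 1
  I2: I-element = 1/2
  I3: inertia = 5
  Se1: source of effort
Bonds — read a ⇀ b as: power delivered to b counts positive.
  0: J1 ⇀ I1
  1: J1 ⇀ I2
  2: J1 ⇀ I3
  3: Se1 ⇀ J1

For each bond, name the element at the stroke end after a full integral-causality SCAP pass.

b0 stroke→I1
b1 stroke→I2
b2 stroke→I3
b3 stroke→J1

#3 stroke at J1  (Se1 (Se) sets effort on bond)
#0 stroke at I1  (J1: bond 3 brought effort, rest push out)
#1 stroke at I2  (0-jn J1 has e-setter on 3)
#2 stroke at I3  (J1: bond 3 brought effort, rest push out)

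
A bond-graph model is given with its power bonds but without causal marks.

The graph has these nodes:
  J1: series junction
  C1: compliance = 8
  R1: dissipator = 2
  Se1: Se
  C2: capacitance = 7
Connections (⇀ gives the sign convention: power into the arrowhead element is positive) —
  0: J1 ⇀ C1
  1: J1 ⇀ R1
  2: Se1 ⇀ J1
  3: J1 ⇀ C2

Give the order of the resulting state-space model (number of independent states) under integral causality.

2  (C1, C2 all integral)

#2 |J1  (Se1: effort source, stroke at far end)
#0 |J1  (prefer integral on C1)
#3 |J1  (C2 integral (e out))
#1 |R1  (closing 1-jn rule on J1)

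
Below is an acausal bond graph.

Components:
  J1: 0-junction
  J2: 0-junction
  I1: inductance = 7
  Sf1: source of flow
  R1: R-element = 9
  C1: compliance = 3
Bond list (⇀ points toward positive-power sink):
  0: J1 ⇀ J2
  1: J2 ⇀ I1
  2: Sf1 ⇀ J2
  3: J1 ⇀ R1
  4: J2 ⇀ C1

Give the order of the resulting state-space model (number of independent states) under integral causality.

β2 |Sf1  (Sf1: flow source, stroke at near end)
β1 |I1  (I1 integral (f out))
β4 |J2  (C1 integral (e out))
β0 |J1  (common-e at J2 fixed by 4)
β3 |R1  (J1: bond 0 brought effort, rest push out)

2  (C1, I1 all integral)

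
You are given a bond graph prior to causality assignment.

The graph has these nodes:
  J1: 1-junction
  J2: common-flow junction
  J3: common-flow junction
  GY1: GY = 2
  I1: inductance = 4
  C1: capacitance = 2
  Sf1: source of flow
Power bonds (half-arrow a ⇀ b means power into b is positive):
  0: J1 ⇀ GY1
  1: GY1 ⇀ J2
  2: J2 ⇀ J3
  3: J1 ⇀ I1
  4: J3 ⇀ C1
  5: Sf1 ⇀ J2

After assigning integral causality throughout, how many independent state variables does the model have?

b5 stroke at Sf1  (Sf1 (Sf) sets flow on bond)
b1 stroke at J2  (J2 flow already set via bond 5)
b2 stroke at J2  (J2: bond 5 brought flow, rest push out)
b4 stroke at J3  (J3 flow already set via bond 2)
b0 stroke at J1  (GY GY1: same side as bond 1)
b3 stroke at I1  (J1: last free bond brings flow in)

2  (C1, I1 all integral)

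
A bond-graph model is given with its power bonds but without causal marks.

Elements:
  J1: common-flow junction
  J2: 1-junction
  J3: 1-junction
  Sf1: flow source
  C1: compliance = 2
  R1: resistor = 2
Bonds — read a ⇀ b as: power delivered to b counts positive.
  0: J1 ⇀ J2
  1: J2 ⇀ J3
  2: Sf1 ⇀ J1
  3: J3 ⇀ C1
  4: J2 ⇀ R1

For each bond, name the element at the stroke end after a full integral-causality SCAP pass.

bond 0 stroke at J1
bond 1 stroke at J2
bond 2 stroke at Sf1
bond 3 stroke at J3
bond 4 stroke at J2

#2 |Sf1  (Sf1 fixes flow; stroke at Sf1)
#0 |J1  (1-jn J1 has f-setter on 2)
#1 |J2  (J2: bond 0 brought flow, rest push out)
#4 |J2  (1-jn J2 has f-setter on 0)
#3 |J3  (J3: bond 1 brought flow, rest push out)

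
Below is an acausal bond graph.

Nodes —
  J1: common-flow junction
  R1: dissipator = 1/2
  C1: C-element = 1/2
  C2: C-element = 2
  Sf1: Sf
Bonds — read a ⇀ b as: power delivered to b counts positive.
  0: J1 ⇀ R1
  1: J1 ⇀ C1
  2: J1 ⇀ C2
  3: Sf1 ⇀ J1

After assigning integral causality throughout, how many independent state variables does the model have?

2  (C1, C2 all integral)

b3 →Sf1  (source Sf1 imposes f)
b0 →J1  (1-jn J1 has f-setter on 3)
b1 →J1  (J1 flow already set via bond 3)
b2 →J1  (J1 flow already set via bond 3)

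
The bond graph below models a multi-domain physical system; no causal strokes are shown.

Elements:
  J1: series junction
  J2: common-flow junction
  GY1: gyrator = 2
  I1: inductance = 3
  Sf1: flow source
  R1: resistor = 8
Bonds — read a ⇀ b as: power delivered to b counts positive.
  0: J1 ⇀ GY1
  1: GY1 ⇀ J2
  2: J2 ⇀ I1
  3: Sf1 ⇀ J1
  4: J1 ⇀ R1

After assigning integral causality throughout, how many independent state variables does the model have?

b3 →Sf1  (Sf1 fixes flow; stroke at Sf1)
b0 →J1  (1-jn J1 has f-setter on 3)
b4 →J1  (J1 flow already set via bond 3)
b1 →J2  (GY1 both-in/both-out from 0)
b2 →I1  (J2: last free bond brings flow in)

1  (I1 all integral)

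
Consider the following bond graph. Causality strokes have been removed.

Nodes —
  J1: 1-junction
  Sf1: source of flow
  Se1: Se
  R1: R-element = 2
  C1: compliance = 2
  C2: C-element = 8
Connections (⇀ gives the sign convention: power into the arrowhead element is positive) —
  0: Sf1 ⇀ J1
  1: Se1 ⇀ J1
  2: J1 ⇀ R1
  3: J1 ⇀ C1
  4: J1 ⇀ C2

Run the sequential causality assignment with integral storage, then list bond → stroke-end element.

#0 →Sf1
#1 →J1
#2 →J1
#3 →J1
#4 →J1

β0 →Sf1  (Sf1: flow source, stroke at near end)
β1 →J1  (source Se1 imposes e)
β2 →J1  (1-jn J1 has f-setter on 0)
β3 →J1  (1-jn J1 has f-setter on 0)
β4 →J1  (J1 flow already set via bond 0)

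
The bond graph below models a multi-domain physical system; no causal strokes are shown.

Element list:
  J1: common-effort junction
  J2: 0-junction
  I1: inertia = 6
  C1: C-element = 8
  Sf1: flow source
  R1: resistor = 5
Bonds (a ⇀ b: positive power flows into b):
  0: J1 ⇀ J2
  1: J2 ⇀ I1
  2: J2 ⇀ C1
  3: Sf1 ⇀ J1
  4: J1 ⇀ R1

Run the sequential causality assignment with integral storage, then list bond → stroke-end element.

bond 3 stroke→Sf1  (Sf1: flow source, stroke at near end)
bond 1 stroke→I1  (I1 outputs flow p/I1)
bond 2 stroke→J2  (C1 integral (e out))
bond 0 stroke→J1  (common-e at J2 fixed by 2)
bond 4 stroke→R1  (0-jn J1 has e-setter on 0)

b0 stroke→J1
b1 stroke→I1
b2 stroke→J2
b3 stroke→Sf1
b4 stroke→R1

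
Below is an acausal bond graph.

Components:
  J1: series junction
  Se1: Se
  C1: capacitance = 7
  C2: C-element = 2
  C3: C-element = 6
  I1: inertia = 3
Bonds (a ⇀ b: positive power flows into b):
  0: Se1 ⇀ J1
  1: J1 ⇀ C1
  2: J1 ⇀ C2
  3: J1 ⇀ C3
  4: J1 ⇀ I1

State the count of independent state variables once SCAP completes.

bond 0 |J1  (Se1 fixes effort; stroke away)
bond 1 |J1  (C1 outputs effort q/C1)
bond 2 |J1  (C2 outputs effort q/C2)
bond 3 |J1  (C3: C, integral causality)
bond 4 |I1  (J1 needs exactly one f-in)

4  (C1, C2, C3, I1 all integral)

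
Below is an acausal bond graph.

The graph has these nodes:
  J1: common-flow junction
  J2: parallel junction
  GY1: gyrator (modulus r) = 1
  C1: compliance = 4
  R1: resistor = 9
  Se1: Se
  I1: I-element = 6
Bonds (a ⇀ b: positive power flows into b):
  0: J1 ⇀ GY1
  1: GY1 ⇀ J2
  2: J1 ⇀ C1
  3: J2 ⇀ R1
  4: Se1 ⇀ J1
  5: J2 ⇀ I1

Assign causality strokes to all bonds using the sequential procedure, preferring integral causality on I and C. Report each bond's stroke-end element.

bond 0 stroke→GY1
bond 1 stroke→GY1
bond 2 stroke→J1
bond 3 stroke→J2
bond 4 stroke→J1
bond 5 stroke→I1

β4 stroke→J1  (Se1: effort source, stroke at far end)
β2 stroke→J1  (C1 integral (e out))
β0 stroke→GY1  (only one flow-in slot at J1)
β1 stroke→GY1  (GY1 both-in/both-out from 0)
β5 stroke→I1  (I1: I, integral causality)
β3 stroke→J2  (J2: last free bond brings effort in)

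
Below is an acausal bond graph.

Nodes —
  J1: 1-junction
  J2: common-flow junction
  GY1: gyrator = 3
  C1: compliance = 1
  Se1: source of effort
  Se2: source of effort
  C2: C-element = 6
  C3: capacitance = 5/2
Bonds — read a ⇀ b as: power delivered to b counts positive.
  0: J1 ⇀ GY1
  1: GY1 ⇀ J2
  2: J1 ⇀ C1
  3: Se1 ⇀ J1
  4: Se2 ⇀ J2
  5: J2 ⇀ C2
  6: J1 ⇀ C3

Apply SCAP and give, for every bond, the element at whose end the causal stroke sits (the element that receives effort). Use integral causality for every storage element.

β3 →J1  (source Se1 imposes e)
β4 →J2  (Se2 fixes effort; stroke away)
β2 →J1  (C1 outputs effort q/C1)
β5 →J2  (prefer integral on C2)
β1 →GY1  (J2: last free bond brings flow in)
β0 →GY1  (GY1 both-in/both-out from 1)
β6 →J1  (J1: bond 0 brought flow, rest push out)

bond 0 stroke at GY1
bond 1 stroke at GY1
bond 2 stroke at J1
bond 3 stroke at J1
bond 4 stroke at J2
bond 5 stroke at J2
bond 6 stroke at J1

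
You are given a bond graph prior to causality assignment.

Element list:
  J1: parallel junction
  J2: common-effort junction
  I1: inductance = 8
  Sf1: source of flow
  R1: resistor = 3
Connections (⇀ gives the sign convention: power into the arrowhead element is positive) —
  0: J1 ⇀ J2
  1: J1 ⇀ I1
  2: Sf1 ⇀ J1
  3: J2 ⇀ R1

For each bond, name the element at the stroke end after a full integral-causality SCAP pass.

#2 stroke at Sf1  (Sf1: flow source, stroke at near end)
#1 stroke at I1  (prefer integral on I1)
#0 stroke at J1  (J1: last free bond brings effort in)
#3 stroke at J2  (only one effort-in slot at J2)

#0 stroke at J1
#1 stroke at I1
#2 stroke at Sf1
#3 stroke at J2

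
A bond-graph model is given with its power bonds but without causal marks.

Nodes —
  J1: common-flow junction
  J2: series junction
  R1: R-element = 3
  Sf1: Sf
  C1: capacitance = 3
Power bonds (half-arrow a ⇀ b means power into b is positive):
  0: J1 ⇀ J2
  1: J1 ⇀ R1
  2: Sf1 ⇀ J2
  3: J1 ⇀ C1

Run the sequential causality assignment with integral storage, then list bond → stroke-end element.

b2 |Sf1  (Sf1: flow source, stroke at near end)
b0 |J2  (J2 flow already set via bond 2)
b1 |J1  (J1 flow already set via bond 0)
b3 |J1  (1-jn J1 has f-setter on 0)

b0 |J2
b1 |J1
b2 |Sf1
b3 |J1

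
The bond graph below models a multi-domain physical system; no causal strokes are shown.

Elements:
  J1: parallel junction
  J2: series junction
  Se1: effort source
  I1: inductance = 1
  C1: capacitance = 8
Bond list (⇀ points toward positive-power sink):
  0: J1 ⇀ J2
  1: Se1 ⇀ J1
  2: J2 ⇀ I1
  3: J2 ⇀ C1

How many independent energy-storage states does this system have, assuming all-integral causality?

2  (C1, I1 all integral)

β1 →J1  (Se1: effort source, stroke at far end)
β0 →J2  (J1 effort already set via bond 1)
β2 →I1  (I1 integral (f out))
β3 →J2  (J2: bond 2 brought flow, rest push out)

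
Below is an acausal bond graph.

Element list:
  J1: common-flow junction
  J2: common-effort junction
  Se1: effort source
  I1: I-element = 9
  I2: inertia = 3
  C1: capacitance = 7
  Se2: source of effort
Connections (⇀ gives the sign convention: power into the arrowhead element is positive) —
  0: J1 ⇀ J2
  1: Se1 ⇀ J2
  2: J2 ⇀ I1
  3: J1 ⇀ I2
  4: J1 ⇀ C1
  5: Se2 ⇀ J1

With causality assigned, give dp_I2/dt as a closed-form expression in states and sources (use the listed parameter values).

bond 1 |J2  (Se1: effort source, stroke at far end)
bond 5 |J1  (Se2 fixes effort; stroke away)
bond 0 |J1  (J2: bond 1 brought effort, rest push out)
bond 2 |I1  (common-e at J2 fixed by 1)
bond 3 |I2  (I2 outputs flow p/I2)
bond 4 |J1  (1-jn J1 has f-setter on 3)

dp_I2/dt = -E_Se1 + E_Se2 - q_C1/7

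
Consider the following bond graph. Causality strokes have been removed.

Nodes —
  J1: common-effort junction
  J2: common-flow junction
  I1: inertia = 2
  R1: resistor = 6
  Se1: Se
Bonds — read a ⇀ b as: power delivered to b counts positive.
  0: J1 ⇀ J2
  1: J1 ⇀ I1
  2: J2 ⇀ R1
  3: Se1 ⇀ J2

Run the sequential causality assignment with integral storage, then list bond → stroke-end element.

b0 stroke→J1
b1 stroke→I1
b2 stroke→J2
b3 stroke→J2

β3 |J2  (source Se1 imposes e)
β1 |I1  (I1 integral (f out))
β0 |J1  (J1: last free bond brings effort in)
β2 |J2  (1-jn J2 has f-setter on 0)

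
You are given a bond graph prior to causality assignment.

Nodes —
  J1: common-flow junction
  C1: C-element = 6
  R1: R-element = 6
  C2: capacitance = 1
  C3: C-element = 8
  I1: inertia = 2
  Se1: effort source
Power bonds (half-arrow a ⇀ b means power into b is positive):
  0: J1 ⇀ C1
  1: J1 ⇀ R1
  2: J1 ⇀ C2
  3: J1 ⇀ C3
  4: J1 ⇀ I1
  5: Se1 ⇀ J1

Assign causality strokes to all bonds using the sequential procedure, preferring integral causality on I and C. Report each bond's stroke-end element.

bond 5 |J1  (source Se1 imposes e)
bond 0 |J1  (prefer integral on C1)
bond 2 |J1  (C2 integral (e out))
bond 3 |J1  (C3: C, integral causality)
bond 4 |I1  (I1: I, integral causality)
bond 1 |J1  (J1: bond 4 brought flow, rest push out)

bond 0 |J1
bond 1 |J1
bond 2 |J1
bond 3 |J1
bond 4 |I1
bond 5 |J1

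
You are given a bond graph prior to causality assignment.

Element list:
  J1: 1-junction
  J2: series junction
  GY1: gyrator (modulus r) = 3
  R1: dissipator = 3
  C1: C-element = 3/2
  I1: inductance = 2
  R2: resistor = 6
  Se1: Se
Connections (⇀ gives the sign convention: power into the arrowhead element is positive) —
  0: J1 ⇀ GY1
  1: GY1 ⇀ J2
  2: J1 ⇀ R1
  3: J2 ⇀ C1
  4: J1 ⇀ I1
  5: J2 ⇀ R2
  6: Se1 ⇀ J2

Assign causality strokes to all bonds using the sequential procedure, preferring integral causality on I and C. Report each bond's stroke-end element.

b0 |J1
b1 |J2
b2 |J1
b3 |J2
b4 |I1
b5 |R2
b6 |J2

#6 stroke at J2  (Se1 fixes effort; stroke away)
#3 stroke at J2  (C1: C, integral causality)
#4 stroke at I1  (prefer integral on I1)
#0 stroke at J1  (J1: bond 4 brought flow, rest push out)
#2 stroke at J1  (J1: bond 4 brought flow, rest push out)
#1 stroke at J2  (GY1: gyrator matches bond 0)
#5 stroke at R2  (closing 1-jn rule on J2)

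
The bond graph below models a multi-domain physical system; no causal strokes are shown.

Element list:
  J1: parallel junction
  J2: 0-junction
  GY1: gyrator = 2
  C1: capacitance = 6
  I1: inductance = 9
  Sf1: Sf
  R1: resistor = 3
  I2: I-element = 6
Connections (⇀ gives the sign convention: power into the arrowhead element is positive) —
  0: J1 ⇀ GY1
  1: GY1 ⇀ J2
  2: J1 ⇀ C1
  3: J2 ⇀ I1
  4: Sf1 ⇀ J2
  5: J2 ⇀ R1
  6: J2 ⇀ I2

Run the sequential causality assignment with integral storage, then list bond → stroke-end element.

b0 stroke→GY1
b1 stroke→GY1
b2 stroke→J1
b3 stroke→I1
b4 stroke→Sf1
b5 stroke→J2
b6 stroke→I2

β4 |Sf1  (source Sf1 imposes f)
β2 |J1  (C1 integral (e out))
β0 |GY1  (common-e at J1 fixed by 2)
β1 |GY1  (through GY1, causality inverts; strokes same side of GY1)
β3 |I1  (I1 outputs flow p/I1)
β6 |I2  (prefer integral on I2)
β5 |J2  (J2 needs exactly one e-in)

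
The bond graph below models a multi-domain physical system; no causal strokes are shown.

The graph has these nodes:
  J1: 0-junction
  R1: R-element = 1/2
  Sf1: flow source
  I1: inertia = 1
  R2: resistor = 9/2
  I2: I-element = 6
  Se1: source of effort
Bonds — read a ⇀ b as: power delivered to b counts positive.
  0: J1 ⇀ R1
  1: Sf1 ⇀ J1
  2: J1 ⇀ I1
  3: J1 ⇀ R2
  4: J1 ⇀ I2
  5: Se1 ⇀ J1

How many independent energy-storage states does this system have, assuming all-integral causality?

2  (I1, I2 all integral)

bond 1 |Sf1  (Sf1 (Sf) sets flow on bond)
bond 5 |J1  (Se1 fixes effort; stroke away)
bond 0 |R1  (0-jn J1 has e-setter on 5)
bond 2 |I1  (0-jn J1 has e-setter on 5)
bond 3 |R2  (J1 effort already set via bond 5)
bond 4 |I2  (J1: bond 5 brought effort, rest push out)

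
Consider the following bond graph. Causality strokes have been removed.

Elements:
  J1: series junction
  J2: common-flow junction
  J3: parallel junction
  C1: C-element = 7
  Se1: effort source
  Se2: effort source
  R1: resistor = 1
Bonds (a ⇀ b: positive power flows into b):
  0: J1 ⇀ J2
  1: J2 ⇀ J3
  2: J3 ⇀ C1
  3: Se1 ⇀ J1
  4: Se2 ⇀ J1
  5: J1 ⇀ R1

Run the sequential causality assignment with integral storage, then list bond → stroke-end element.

bond 3 stroke at J1  (Se1 fixes effort; stroke away)
bond 4 stroke at J1  (source Se2 imposes e)
bond 2 stroke at J3  (C1 outputs effort q/C1)
bond 1 stroke at J2  (0-jn J3 has e-setter on 2)
bond 0 stroke at J1  (only one flow-in slot at J2)
bond 5 stroke at R1  (J1: last free bond brings flow in)

#0 stroke at J1
#1 stroke at J2
#2 stroke at J3
#3 stroke at J1
#4 stroke at J1
#5 stroke at R1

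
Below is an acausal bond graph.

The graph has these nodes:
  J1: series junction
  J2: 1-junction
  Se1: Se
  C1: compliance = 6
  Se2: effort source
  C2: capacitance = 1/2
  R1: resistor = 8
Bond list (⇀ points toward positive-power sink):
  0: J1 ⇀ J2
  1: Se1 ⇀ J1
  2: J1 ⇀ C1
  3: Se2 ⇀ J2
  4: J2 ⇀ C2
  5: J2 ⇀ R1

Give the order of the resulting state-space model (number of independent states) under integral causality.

2  (C1, C2 all integral)

#1 stroke at J1  (source Se1 imposes e)
#3 stroke at J2  (Se2 (Se) sets effort on bond)
#2 stroke at J1  (C1 integral (e out))
#0 stroke at J2  (J1: last free bond brings flow in)
#4 stroke at J2  (C2 outputs effort q/C2)
#5 stroke at R1  (J2 needs exactly one f-in)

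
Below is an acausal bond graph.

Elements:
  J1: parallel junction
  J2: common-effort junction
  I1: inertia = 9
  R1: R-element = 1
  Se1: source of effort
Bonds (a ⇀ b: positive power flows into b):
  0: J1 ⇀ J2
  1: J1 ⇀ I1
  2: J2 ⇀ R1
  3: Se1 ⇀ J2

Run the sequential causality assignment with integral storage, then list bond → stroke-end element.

#0 stroke→J1
#1 stroke→I1
#2 stroke→R1
#3 stroke→J2

#3 stroke→J2  (Se1 fixes effort; stroke away)
#0 stroke→J1  (0-jn J2 has e-setter on 3)
#2 stroke→R1  (0-jn J2 has e-setter on 3)
#1 stroke→I1  (J1: bond 0 brought effort, rest push out)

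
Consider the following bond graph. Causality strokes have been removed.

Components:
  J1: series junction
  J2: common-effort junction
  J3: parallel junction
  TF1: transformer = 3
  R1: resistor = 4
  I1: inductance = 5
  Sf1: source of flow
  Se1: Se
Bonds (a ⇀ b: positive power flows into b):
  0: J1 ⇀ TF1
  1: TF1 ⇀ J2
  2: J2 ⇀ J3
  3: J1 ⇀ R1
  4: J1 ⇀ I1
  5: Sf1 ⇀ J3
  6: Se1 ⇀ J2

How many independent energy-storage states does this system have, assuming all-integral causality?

1  (I1 all integral)

β5 →Sf1  (Sf1: flow source, stroke at near end)
β6 →J2  (Se1 (Se) sets effort on bond)
β1 →TF1  (J2 effort already set via bond 6)
β2 →J3  (J2 effort already set via bond 6)
β0 →J1  (through TF1, causality passes straight; one stroke at TF1)
β4 →I1  (I1 integral (f out))
β3 →J1  (common-f at J1 fixed by 4)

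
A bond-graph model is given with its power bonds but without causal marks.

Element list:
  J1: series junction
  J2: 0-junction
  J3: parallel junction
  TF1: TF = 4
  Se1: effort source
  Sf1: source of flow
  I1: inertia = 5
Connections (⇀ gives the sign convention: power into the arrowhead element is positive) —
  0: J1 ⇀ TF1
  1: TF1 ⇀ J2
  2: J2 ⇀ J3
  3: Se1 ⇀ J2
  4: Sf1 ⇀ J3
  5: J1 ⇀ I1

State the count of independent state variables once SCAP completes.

b3 →J2  (Se1: effort source, stroke at far end)
b4 →Sf1  (Sf1 fixes flow; stroke at Sf1)
b1 →TF1  (common-e at J2 fixed by 3)
b2 →J3  (J2: bond 3 brought effort, rest push out)
b0 →J1  (TF TF1: opposite of bond 1)
b5 →I1  (J1 needs exactly one f-in)

1  (I1 all integral)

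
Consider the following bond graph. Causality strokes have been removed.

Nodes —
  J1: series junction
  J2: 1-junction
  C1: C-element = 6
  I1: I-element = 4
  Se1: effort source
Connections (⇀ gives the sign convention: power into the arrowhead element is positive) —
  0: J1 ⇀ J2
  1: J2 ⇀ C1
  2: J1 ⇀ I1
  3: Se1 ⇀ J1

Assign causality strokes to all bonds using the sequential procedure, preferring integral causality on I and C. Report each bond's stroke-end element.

bond 0 stroke at J1
bond 1 stroke at J2
bond 2 stroke at I1
bond 3 stroke at J1

β3 →J1  (Se1 (Se) sets effort on bond)
β1 →J2  (prefer integral on C1)
β0 →J1  (J2: last free bond brings flow in)
β2 →I1  (J1 needs exactly one f-in)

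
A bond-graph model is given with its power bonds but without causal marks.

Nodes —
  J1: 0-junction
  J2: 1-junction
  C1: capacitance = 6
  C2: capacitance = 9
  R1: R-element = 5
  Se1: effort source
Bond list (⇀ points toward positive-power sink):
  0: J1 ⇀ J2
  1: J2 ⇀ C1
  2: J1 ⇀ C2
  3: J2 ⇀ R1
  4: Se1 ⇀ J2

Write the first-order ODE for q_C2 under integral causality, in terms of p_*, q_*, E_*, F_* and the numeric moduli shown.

dq_C2/dt = -E_Se1/5 + q_C1/30 - q_C2/45

β4 stroke→J2  (source Se1 imposes e)
β1 stroke→J2  (C1: C, integral causality)
β2 stroke→J1  (C2: C, integral causality)
β0 stroke→J2  (0-jn J1 has e-setter on 2)
β3 stroke→R1  (closing 1-jn rule on J2)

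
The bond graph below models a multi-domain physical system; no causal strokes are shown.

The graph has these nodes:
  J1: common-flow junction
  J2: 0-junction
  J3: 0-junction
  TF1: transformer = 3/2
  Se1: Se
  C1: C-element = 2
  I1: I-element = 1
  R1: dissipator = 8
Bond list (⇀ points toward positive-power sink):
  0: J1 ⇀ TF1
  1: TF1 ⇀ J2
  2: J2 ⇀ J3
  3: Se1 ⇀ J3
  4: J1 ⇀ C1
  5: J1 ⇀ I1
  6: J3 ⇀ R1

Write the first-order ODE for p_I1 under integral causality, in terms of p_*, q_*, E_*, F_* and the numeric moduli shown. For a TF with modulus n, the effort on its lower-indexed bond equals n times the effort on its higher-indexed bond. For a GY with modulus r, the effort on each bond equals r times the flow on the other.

bond 3 →J3  (Se1 fixes effort; stroke away)
bond 2 →J2  (J3: bond 3 brought effort, rest push out)
bond 6 →R1  (0-jn J3 has e-setter on 3)
bond 1 →TF1  (J2 effort already set via bond 2)
bond 0 →J1  (TF1: transformer flips bond 1)
bond 4 →J1  (C1 outputs effort q/C1)
bond 5 →I1  (J1: last free bond brings flow in)

dp_I1/dt = -3*E_Se1/2 - q_C1/2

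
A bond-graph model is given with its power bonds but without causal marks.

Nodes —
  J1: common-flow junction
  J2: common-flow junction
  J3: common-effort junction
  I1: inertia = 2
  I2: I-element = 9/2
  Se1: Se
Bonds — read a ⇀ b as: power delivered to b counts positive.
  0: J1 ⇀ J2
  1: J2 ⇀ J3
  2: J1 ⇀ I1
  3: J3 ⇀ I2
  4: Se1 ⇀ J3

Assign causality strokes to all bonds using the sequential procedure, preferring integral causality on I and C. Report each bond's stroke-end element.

bond 0 →J1
bond 1 →J2
bond 2 →I1
bond 3 →I2
bond 4 →J3

#4 |J3  (Se1 fixes effort; stroke away)
#1 |J2  (common-e at J3 fixed by 4)
#3 |I2  (J3: bond 4 brought effort, rest push out)
#0 |J1  (only one flow-in slot at J2)
#2 |I1  (J1: last free bond brings flow in)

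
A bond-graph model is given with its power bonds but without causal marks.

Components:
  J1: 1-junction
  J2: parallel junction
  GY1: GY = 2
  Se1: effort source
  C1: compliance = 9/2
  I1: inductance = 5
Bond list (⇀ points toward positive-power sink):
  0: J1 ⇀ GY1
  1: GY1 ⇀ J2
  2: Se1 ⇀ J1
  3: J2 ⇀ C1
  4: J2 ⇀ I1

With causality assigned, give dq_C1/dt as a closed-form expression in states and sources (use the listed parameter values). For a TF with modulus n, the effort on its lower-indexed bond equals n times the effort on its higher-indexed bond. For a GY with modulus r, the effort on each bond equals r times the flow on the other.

dq_C1/dt = E_Se1/2 - p_I1/5

β2 stroke at J1  (Se1: effort source, stroke at far end)
β0 stroke at GY1  (J1 needs exactly one f-in)
β1 stroke at GY1  (GY GY1: same side as bond 0)
β3 stroke at J2  (C1 outputs effort q/C1)
β4 stroke at I1  (common-e at J2 fixed by 3)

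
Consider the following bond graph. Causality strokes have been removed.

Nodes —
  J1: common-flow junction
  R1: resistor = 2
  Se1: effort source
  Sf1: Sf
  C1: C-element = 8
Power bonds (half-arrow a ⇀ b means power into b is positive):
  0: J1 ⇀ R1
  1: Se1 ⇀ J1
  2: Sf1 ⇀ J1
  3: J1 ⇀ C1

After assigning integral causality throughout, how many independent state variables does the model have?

1  (C1 all integral)

b1 stroke→J1  (Se1 (Se) sets effort on bond)
b2 stroke→Sf1  (source Sf1 imposes f)
b0 stroke→J1  (J1 flow already set via bond 2)
b3 stroke→J1  (1-jn J1 has f-setter on 2)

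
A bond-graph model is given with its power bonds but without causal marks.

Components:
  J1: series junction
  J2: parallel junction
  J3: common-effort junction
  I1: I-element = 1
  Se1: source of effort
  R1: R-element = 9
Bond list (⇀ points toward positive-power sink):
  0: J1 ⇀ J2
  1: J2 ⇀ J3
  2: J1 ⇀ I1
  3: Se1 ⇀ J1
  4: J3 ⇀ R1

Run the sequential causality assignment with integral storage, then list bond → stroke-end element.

bond 0 →J1
bond 1 →J2
bond 2 →I1
bond 3 →J1
bond 4 →J3

b3 stroke→J1  (Se1 (Se) sets effort on bond)
b2 stroke→I1  (I1 outputs flow p/I1)
b0 stroke→J1  (common-f at J1 fixed by 2)
b1 stroke→J2  (only one effort-in slot at J2)
b4 stroke→J3  (J3: last free bond brings effort in)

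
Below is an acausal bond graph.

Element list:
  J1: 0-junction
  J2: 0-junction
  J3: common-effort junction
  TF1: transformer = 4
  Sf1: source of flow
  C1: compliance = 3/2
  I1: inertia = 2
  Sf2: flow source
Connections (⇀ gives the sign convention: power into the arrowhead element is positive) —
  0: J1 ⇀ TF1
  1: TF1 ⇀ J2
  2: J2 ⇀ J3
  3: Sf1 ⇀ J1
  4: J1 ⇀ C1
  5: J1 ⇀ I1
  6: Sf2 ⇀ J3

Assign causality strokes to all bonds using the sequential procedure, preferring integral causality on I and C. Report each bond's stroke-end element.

b0 stroke at TF1
b1 stroke at J2
b2 stroke at J3
b3 stroke at Sf1
b4 stroke at J1
b5 stroke at I1
b6 stroke at Sf2

bond 3 |Sf1  (Sf1: flow source, stroke at near end)
bond 6 |Sf2  (source Sf2 imposes f)
bond 2 |J3  (only one effort-in slot at J3)
bond 1 |J2  (J2: last free bond brings effort in)
bond 0 |TF1  (TF TF1: opposite of bond 1)
bond 4 |J1  (C1: C, integral causality)
bond 5 |I1  (J1: bond 4 brought effort, rest push out)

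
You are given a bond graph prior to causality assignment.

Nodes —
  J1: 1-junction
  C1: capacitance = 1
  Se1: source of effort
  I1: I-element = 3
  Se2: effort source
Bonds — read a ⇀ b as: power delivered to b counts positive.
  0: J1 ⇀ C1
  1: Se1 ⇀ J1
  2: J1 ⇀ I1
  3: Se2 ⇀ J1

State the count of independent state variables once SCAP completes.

2  (C1, I1 all integral)

b1 →J1  (Se1: effort source, stroke at far end)
b3 →J1  (Se2: effort source, stroke at far end)
b0 →J1  (C1 outputs effort q/C1)
b2 →I1  (only one flow-in slot at J1)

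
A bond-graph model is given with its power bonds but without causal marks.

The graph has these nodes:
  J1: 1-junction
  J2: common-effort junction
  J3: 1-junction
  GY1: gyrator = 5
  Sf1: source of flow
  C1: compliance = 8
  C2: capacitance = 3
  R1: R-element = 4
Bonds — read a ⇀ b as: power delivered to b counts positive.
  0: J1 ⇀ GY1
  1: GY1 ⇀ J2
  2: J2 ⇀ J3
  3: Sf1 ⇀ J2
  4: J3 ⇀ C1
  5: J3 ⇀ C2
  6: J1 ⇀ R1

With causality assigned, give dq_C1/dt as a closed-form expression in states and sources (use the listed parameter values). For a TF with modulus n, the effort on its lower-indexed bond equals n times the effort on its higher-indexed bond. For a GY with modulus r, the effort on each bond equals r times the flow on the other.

dq_C1/dt = F_Sf1 - q_C1/50 - 4*q_C2/75

bond 3 |Sf1  (Sf1 (Sf) sets flow on bond)
bond 4 |J3  (prefer integral on C1)
bond 5 |J3  (C2: C, integral causality)
bond 2 |J2  (closing 1-jn rule on J3)
bond 1 |GY1  (J2 effort already set via bond 2)
bond 0 |GY1  (GY1: gyrator matches bond 1)
bond 6 |J1  (J1 flow already set via bond 0)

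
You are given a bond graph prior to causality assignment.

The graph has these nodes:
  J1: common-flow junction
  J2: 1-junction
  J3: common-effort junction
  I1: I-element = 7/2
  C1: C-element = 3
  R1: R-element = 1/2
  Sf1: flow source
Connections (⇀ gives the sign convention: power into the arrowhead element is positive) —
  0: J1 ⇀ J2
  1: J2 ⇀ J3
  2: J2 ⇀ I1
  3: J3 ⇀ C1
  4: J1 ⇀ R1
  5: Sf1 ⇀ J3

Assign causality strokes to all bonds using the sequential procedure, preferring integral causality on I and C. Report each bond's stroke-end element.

b5 stroke at Sf1  (source Sf1 imposes f)
b2 stroke at I1  (I1 integral (f out))
b0 stroke at J2  (J2 flow already set via bond 2)
b1 stroke at J2  (common-f at J2 fixed by 2)
b3 stroke at J3  (only one effort-in slot at J3)
b4 stroke at J1  (1-jn J1 has f-setter on 0)

bond 0 stroke at J2
bond 1 stroke at J2
bond 2 stroke at I1
bond 3 stroke at J3
bond 4 stroke at J1
bond 5 stroke at Sf1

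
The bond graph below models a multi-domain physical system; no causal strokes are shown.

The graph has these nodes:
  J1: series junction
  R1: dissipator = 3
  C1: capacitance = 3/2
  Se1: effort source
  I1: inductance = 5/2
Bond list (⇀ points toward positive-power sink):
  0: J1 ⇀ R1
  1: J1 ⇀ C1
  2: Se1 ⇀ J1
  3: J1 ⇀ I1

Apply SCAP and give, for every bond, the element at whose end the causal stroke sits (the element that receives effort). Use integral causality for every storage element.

#0 stroke at J1
#1 stroke at J1
#2 stroke at J1
#3 stroke at I1

β2 →J1  (source Se1 imposes e)
β1 →J1  (C1 integral (e out))
β3 →I1  (I1 outputs flow p/I1)
β0 →J1  (J1 flow already set via bond 3)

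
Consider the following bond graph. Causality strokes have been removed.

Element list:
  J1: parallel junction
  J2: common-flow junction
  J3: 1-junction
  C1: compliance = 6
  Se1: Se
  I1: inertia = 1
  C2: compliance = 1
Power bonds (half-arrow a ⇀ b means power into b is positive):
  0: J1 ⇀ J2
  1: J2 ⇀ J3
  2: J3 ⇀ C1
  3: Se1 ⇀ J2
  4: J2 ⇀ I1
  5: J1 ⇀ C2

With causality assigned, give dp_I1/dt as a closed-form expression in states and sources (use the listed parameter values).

dp_I1/dt = E_Se1 - q_C1/6 + q_C2

b3 |J2  (source Se1 imposes e)
b2 |J3  (C1 outputs effort q/C1)
b1 |J2  (J3 needs exactly one f-in)
b4 |I1  (I1 outputs flow p/I1)
b0 |J2  (1-jn J2 has f-setter on 4)
b5 |J1  (only one effort-in slot at J1)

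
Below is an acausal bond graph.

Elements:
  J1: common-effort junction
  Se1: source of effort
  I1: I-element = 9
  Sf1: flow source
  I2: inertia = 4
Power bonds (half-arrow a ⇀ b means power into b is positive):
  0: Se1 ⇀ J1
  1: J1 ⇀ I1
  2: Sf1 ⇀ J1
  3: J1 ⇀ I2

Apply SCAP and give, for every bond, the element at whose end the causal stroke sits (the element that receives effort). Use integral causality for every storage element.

#0 stroke at J1
#1 stroke at I1
#2 stroke at Sf1
#3 stroke at I2

b0 →J1  (Se1: effort source, stroke at far end)
b2 →Sf1  (Sf1 (Sf) sets flow on bond)
b1 →I1  (0-jn J1 has e-setter on 0)
b3 →I2  (common-e at J1 fixed by 0)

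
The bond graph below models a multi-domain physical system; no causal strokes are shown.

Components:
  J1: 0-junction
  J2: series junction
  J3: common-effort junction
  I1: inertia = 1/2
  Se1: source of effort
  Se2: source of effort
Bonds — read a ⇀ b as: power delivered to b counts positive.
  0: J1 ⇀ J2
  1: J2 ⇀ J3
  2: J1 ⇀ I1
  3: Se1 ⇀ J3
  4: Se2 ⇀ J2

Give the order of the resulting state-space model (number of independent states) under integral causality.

1  (I1 all integral)

#3 |J3  (Se1 fixes effort; stroke away)
#4 |J2  (Se2 fixes effort; stroke away)
#1 |J2  (0-jn J3 has e-setter on 3)
#0 |J1  (only one flow-in slot at J2)
#2 |I1  (common-e at J1 fixed by 0)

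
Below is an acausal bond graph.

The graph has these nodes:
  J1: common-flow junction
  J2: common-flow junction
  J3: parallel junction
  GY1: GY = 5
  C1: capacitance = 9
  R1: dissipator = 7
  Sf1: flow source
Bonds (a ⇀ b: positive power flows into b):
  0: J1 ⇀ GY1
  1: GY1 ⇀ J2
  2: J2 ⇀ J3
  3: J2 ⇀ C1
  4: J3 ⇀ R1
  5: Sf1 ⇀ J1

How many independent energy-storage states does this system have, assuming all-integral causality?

β5 →Sf1  (source Sf1 imposes f)
β0 →J1  (1-jn J1 has f-setter on 5)
β1 →J2  (GY1 both-in/both-out from 0)
β3 →J2  (C1 outputs effort q/C1)
β2 →J3  (closing 1-jn rule on J2)
β4 →R1  (J3: bond 2 brought effort, rest push out)

1  (C1 all integral)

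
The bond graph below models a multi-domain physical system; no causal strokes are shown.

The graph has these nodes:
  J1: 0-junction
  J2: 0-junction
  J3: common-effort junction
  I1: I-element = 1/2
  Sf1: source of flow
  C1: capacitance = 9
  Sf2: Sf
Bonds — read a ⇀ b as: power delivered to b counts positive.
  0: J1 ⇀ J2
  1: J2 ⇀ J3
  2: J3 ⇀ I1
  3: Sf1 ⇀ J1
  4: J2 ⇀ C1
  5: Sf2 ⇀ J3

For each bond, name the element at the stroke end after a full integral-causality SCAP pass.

β0 |J1
β1 |J3
β2 |I1
β3 |Sf1
β4 |J2
β5 |Sf2

bond 3 stroke→Sf1  (Sf1: flow source, stroke at near end)
bond 5 stroke→Sf2  (Sf2 fixes flow; stroke at Sf2)
bond 0 stroke→J1  (only one effort-in slot at J1)
bond 2 stroke→I1  (prefer integral on I1)
bond 1 stroke→J3  (J3: last free bond brings effort in)
bond 4 stroke→J2  (J2: last free bond brings effort in)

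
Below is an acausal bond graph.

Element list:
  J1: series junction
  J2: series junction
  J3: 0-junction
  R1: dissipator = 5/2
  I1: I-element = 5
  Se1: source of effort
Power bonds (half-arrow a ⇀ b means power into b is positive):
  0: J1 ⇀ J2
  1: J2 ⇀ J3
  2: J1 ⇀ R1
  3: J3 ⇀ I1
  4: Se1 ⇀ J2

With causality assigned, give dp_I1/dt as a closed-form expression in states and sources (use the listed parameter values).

b4 stroke at J2  (Se1 fixes effort; stroke away)
b3 stroke at I1  (I1 integral (f out))
b1 stroke at J3  (J3 needs exactly one e-in)
b0 stroke at J2  (common-f at J2 fixed by 1)
b2 stroke at J1  (common-f at J1 fixed by 0)

dp_I1/dt = E_Se1 - p_I1/2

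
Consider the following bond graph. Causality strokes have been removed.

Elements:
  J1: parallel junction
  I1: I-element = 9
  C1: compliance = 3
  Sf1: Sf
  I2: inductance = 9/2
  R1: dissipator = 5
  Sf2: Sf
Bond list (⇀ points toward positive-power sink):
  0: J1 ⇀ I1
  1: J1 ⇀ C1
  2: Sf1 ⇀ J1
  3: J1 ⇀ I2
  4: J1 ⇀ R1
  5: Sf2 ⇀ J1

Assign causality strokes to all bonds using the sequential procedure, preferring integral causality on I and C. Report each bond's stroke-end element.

β2 stroke→Sf1  (Sf1: flow source, stroke at near end)
β5 stroke→Sf2  (Sf2: flow source, stroke at near end)
β0 stroke→I1  (I1 integral (f out))
β1 stroke→J1  (prefer integral on C1)
β3 stroke→I2  (0-jn J1 has e-setter on 1)
β4 stroke→R1  (J1 effort already set via bond 1)

#0 |I1
#1 |J1
#2 |Sf1
#3 |I2
#4 |R1
#5 |Sf2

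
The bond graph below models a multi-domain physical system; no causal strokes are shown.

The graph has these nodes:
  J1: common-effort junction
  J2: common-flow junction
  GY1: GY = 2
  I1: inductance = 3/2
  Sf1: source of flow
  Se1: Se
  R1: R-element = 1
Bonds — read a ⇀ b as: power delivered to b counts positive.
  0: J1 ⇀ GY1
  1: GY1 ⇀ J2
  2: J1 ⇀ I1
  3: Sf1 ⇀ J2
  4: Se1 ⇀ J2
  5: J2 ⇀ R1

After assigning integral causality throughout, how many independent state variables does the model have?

b3 stroke at Sf1  (Sf1 (Sf) sets flow on bond)
b4 stroke at J2  (Se1: effort source, stroke at far end)
b1 stroke at J2  (J2: bond 3 brought flow, rest push out)
b5 stroke at J2  (1-jn J2 has f-setter on 3)
b0 stroke at J1  (GY1 both-in/both-out from 1)
b2 stroke at I1  (common-e at J1 fixed by 0)

1  (I1 all integral)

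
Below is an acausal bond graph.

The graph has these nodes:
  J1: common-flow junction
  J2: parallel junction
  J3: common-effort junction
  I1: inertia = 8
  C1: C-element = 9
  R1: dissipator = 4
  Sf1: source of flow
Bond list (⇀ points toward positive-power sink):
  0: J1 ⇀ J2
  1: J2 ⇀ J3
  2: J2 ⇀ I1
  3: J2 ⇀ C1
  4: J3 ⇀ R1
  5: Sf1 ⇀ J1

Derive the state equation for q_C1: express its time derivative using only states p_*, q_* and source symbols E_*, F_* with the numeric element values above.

b5 →Sf1  (source Sf1 imposes f)
b0 →J1  (J1 flow already set via bond 5)
b2 →I1  (prefer integral on I1)
b3 →J2  (C1 outputs effort q/C1)
b1 →J3  (J2 effort already set via bond 3)
b4 →R1  (J3 effort already set via bond 1)

dq_C1/dt = F_Sf1 - p_I1/8 - q_C1/36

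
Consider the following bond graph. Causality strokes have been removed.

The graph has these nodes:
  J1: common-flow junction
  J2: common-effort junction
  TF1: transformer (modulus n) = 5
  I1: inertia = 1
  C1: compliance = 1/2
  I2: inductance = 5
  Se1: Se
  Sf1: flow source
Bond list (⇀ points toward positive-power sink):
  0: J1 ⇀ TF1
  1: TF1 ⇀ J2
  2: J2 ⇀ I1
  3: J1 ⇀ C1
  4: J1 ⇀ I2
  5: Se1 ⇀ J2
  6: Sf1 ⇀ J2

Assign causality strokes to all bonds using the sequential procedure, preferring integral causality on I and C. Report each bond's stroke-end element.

b0 stroke at J1
b1 stroke at TF1
b2 stroke at I1
b3 stroke at J1
b4 stroke at I2
b5 stroke at J2
b6 stroke at Sf1

bond 5 stroke at J2  (source Se1 imposes e)
bond 6 stroke at Sf1  (Sf1 fixes flow; stroke at Sf1)
bond 1 stroke at TF1  (0-jn J2 has e-setter on 5)
bond 2 stroke at I1  (J2: bond 5 brought effort, rest push out)
bond 0 stroke at J1  (TF1: transformer flips bond 1)
bond 3 stroke at J1  (prefer integral on C1)
bond 4 stroke at I2  (J1 needs exactly one f-in)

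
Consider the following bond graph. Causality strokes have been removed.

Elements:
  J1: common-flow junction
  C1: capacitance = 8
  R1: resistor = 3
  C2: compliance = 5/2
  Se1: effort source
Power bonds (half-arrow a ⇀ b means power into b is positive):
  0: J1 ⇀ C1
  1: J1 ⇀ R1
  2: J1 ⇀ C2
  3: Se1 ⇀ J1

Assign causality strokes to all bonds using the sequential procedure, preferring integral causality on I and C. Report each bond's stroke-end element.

β3 stroke at J1  (Se1 fixes effort; stroke away)
β0 stroke at J1  (C1: C, integral causality)
β2 stroke at J1  (C2 integral (e out))
β1 stroke at R1  (closing 1-jn rule on J1)

β0 stroke at J1
β1 stroke at R1
β2 stroke at J1
β3 stroke at J1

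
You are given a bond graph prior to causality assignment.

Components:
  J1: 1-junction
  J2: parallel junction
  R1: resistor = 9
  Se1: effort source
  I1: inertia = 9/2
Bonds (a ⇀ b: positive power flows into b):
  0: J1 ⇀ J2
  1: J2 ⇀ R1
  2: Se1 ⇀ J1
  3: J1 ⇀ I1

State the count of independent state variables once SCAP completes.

1  (I1 all integral)

bond 2 stroke at J1  (Se1: effort source, stroke at far end)
bond 3 stroke at I1  (I1 integral (f out))
bond 0 stroke at J1  (common-f at J1 fixed by 3)
bond 1 stroke at J2  (closing 0-jn rule on J2)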